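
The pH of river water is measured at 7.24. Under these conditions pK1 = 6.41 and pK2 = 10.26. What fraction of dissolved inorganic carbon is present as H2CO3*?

α₀ = 1 / (1 + K1/[H⁺] + K1K2/[H⁺]²) = 1 / (1 + 10^+0.83 + 10^-2.19)
   = 1 / (1 + 6.7608 + 0.0064565) = 1/7.7673 = 0.1287

α₀ = 0.129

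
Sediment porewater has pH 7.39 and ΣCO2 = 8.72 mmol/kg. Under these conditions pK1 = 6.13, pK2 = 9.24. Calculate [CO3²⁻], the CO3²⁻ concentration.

α₂ = 1 / (1 + [H⁺]/K2 + [H⁺]²/(K1K2)) = 1 / (1 + 10^+1.85 + 10^+0.59)
   = 1 / (1 + 70.795 + 3.8905) = 1/75.685 = 0.01321
[CO3²⁻] = α₂ × DIC = 0.01321 × 8.72 = 0.115 mmol/kg

[CO3²⁻] = 0.115 mmol/kg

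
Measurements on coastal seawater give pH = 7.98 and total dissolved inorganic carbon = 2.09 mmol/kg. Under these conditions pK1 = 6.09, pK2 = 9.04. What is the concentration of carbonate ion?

α₂ = 1 / (1 + [H⁺]/K2 + [H⁺]²/(K1K2)) = 1 / (1 + 10^+1.06 + 10^-0.83)
   = 1 / (1 + 11.482 + 0.14791) = 1/12.629 = 0.07918
[CO3²⁻] = α₂ × DIC = 0.07918 × 2.09 = 0.165 mmol/kg

[CO3²⁻] = 0.165 mmol/kg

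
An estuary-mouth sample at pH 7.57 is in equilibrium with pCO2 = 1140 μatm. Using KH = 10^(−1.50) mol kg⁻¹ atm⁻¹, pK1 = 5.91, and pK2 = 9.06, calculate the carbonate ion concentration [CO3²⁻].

[CO3²⁻] = 0.0533 mmol/kg

[CO2*] = KH · pCO2 = 10^(−1.50) × 1140×10^-6 = 3.605×10^-5 mol/kg
α₀ = 1/(1 + K1/[H⁺] + K1K2/[H⁺]²) = 1/(1 + 10^+1.66 + 10^+0.17) = 0.02075
DIC = [CO2*]/α₀ = 3.605×10^-5 / 0.02075 = 1.737 mmol/kg
[CO3²⁻] = α₂·DIC; α₂ = 0.03069, so [CO3²⁻] = 0.03069 × 1.737 = 0.0533 mmol/kg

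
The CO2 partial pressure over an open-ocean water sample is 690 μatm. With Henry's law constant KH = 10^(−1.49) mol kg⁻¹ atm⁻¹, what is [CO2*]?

KH = 10^(−1.49) = 3.236×10^-2 mol kg⁻¹ atm⁻¹
[CO2*] = KH · pCO2 = 3.236×10^-2 × 690×10^-6 atm = 2.23×10^-5 mol/kg

[CO2*] = 22.3 μmol/kg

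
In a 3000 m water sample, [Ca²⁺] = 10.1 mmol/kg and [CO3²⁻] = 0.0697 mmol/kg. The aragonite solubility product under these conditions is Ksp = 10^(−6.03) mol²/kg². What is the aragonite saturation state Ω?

Ω = 0.754

Ksp = 10^(−6.03) = 9.333×10^-7
Ω = [Ca²⁺][CO3²⁻]/Ksp = (10.1×10^-3)(0.0697×10^-3) / 9.333×10^-7 = 0.754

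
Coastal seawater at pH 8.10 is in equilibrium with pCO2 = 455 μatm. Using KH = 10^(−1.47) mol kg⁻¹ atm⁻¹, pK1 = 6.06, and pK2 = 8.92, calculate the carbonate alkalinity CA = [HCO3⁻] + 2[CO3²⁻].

[CO2*] = KH · pCO2 = 10^(−1.47) × 455×10^-6 = 1.542×10^-5 mol/kg
α₀ = 1/(1 + K1/[H⁺] + K1K2/[H⁺]²) = 1/(1 + 10^+2.04 + 10^+1.22) = 0.007859
DIC = [CO2*]/α₀ = 1.542×10^-5 / 0.007859 = 1.962 mmol/kg
CA = (α₁ + 2α₂)·DIC = (0.8617 + 2×0.1304) × 1.962 = 2.20 mmol/kg

CA = 2.20 mmol/kg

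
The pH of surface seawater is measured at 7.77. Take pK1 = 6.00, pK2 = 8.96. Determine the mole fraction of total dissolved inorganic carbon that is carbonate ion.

α₂ = 0.0597

α₂ = 1 / (1 + [H⁺]/K2 + [H⁺]²/(K1K2)) = 1 / (1 + 10^+1.19 + 10^-0.58)
   = 1 / (1 + 15.488 + 0.26303) = 1/16.751 = 0.05970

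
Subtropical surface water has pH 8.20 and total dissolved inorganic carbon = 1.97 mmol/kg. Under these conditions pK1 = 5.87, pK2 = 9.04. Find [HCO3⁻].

[HCO3⁻] = 1.71 mmol/kg

α₁ = 1 / (1 + [H⁺]/K1 + K2/[H⁺]) = 1 / (1 + 10^-2.33 + 10^-0.84)
   = 1 / (1 + 0.0046774 + 0.14454) = 1/1.1492 = 0.8702
[HCO3⁻] = α₁ × DIC = 0.8702 × 1.97 = 1.71 mmol/kg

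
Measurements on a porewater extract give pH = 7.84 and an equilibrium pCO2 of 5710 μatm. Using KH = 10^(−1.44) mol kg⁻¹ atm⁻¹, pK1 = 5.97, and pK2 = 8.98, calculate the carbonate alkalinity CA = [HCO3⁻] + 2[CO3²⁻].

[CO2*] = KH · pCO2 = 10^(−1.44) × 5710×10^-6 = 2.073×10^-4 mol/kg
α₀ = 1/(1 + K1/[H⁺] + K1K2/[H⁺]²) = 1/(1 + 10^+1.87 + 10^+0.73) = 0.01242
DIC = [CO2*]/α₀ = 2.073×10^-4 / 0.01242 = 16.69 mmol/kg
CA = (α₁ + 2α₂)·DIC = (0.9209 + 2×0.06671) × 16.69 = 17.6 mmol/kg

CA = 17.6 mmol/kg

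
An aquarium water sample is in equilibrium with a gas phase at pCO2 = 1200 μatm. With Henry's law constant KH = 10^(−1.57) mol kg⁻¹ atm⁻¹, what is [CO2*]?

[CO2*] = 32.3 μmol/kg

KH = 10^(−1.57) = 2.692×10^-2 mol kg⁻¹ atm⁻¹
[CO2*] = KH · pCO2 = 2.692×10^-2 × 1200×10^-6 atm = 3.23×10^-5 mol/kg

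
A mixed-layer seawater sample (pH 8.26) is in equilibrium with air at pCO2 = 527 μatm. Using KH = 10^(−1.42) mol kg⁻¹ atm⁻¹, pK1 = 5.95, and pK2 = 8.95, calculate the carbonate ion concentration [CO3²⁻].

[CO2*] = KH · pCO2 = 10^(−1.42) × 527×10^-6 = 2.004×10^-5 mol/kg
α₀ = 1/(1 + K1/[H⁺] + K1K2/[H⁺]²) = 1/(1 + 10^+2.31 + 10^+1.62) = 0.004051
DIC = [CO2*]/α₀ = 2.004×10^-5 / 0.004051 = 4.946 mmol/kg
[CO3²⁻] = α₂·DIC; α₂ = 0.1689, so [CO3²⁻] = 0.1689 × 4.946 = 0.835 mmol/kg

[CO3²⁻] = 0.835 mmol/kg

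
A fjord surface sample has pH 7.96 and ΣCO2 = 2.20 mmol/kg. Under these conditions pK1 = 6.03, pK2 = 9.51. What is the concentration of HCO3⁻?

α₁ = 1 / (1 + [H⁺]/K1 + K2/[H⁺]) = 1 / (1 + 10^-1.93 + 10^-1.55)
   = 1 / (1 + 0.011749 + 0.028184) = 1/1.0399 = 0.9616
[HCO3⁻] = α₁ × DIC = 0.9616 × 2.20 = 2.12 mmol/kg

[HCO3⁻] = 2.12 mmol/kg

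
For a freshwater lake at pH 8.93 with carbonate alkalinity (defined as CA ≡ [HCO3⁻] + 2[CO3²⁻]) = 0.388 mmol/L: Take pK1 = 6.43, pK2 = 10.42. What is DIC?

CA = [HCO3⁻] + 2[CO3²⁻] = (α₁ + 2α₂)·DIC
At pH 8.93: [H⁺]/K1 = 10^-2.50 = 0.0031623, K2/[H⁺] = 10^-1.49 = 0.032359
α₁ = 1/(1 + 0.0031623 + 0.032359) = 1/1.0355 = 0.9657; α₂ = α₁·K2/[H⁺] = 0.03125
α₁ + 2α₂ = 1.0282
DIC = CA / (α₁ + 2α₂) = 0.388 / 1.0282 = 0.377 mmol/L

DIC = 0.377 mmol/L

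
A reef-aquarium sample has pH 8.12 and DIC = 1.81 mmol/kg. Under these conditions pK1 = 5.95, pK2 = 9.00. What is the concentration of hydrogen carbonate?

α₁ = 1 / (1 + [H⁺]/K1 + K2/[H⁺]) = 1 / (1 + 10^-2.17 + 10^-0.88)
   = 1 / (1 + 0.0067608 + 0.13183) = 1/1.1386 = 0.8783
[HCO3⁻] = α₁ × DIC = 0.8783 × 1.81 = 1.59 mmol/kg

[HCO3⁻] = 1.59 mmol/kg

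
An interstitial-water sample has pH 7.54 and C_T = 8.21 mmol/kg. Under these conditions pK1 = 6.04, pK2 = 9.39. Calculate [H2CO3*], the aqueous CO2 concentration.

[CO2*] = 0.248 mmol/kg

α₀ = 1 / (1 + K1/[H⁺] + K1K2/[H⁺]²) = 1 / (1 + 10^+1.50 + 10^-0.35)
   = 1 / (1 + 31.623 + 0.44668) = 1/33.069 = 0.03024
[CO2*] = α₀ × DIC = 0.03024 × 8.21 = 0.248 mmol/kg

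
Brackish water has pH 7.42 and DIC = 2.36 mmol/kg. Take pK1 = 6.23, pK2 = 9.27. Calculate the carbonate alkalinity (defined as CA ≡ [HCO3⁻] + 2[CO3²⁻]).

CA = 2.25 mmol/kg

CA = [HCO3⁻] + 2[CO3²⁻] = (α₁ + 2α₂)·DIC
At pH 7.42: [H⁺]/K1 = 10^-1.19 = 0.064565, K2/[H⁺] = 10^-1.85 = 0.014125
α₁ = 1/(1 + 0.064565 + 0.014125) = 1/1.0787 = 0.9270; α₂ = α₁·K2/[H⁺] = 0.01309
α₁ + 2α₂ = 0.9532
CA = 0.9532 × 2.36 = 2.25 mmol/kg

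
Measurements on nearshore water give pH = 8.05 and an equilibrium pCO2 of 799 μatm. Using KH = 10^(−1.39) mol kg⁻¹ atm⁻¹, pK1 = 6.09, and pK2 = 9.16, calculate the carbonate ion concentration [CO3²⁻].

[CO3²⁻] = 0.230 mmol/kg

[CO2*] = KH · pCO2 = 10^(−1.39) × 799×10^-6 = 3.255×10^-5 mol/kg
α₀ = 1/(1 + K1/[H⁺] + K1K2/[H⁺]²) = 1/(1 + 10^+1.96 + 10^+0.85) = 0.01007
DIC = [CO2*]/α₀ = 3.255×10^-5 / 0.01007 = 3.232 mmol/kg
[CO3²⁻] = α₂·DIC; α₂ = 0.07131, so [CO3²⁻] = 0.07131 × 3.232 = 0.230 mmol/kg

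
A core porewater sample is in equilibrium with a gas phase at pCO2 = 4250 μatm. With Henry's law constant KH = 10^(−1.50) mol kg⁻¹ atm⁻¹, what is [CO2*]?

[CO2*] = 134 μmol/kg

KH = 10^(−1.50) = 3.162×10^-2 mol kg⁻¹ atm⁻¹
[CO2*] = KH · pCO2 = 3.162×10^-2 × 4250×10^-6 atm = 1.34×10^-4 mol/kg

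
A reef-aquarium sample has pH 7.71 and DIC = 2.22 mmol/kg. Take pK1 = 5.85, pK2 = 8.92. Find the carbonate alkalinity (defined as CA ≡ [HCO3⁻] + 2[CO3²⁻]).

CA = [HCO3⁻] + 2[CO3²⁻] = (α₁ + 2α₂)·DIC
At pH 7.71: [H⁺]/K1 = 10^-1.86 = 0.013804, K2/[H⁺] = 10^-1.21 = 0.061660
α₁ = 1/(1 + 0.013804 + 0.061660) = 1/1.0755 = 0.9298; α₂ = α₁·K2/[H⁺] = 0.05733
α₁ + 2α₂ = 1.0445
CA = 1.0445 × 2.22 = 2.32 mmol/kg

CA = 2.32 mmol/kg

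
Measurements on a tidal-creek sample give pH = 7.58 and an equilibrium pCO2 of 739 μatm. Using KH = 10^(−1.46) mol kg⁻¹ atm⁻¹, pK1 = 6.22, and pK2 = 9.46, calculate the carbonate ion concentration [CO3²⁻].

[CO2*] = KH · pCO2 = 10^(−1.46) × 739×10^-6 = 2.562×10^-5 mol/kg
α₀ = 1/(1 + K1/[H⁺] + K1K2/[H⁺]²) = 1/(1 + 10^+1.36 + 10^-0.52) = 0.04130
DIC = [CO2*]/α₀ = 2.562×10^-5 / 0.04130 = 0.6204 mmol/kg
[CO3²⁻] = α₂·DIC; α₂ = 0.01247, so [CO3²⁻] = 0.01247 × 0.6204 = 0.00774 mmol/kg = 7.74 μmol/kg

[CO3²⁻] = 7.74 μmol/kg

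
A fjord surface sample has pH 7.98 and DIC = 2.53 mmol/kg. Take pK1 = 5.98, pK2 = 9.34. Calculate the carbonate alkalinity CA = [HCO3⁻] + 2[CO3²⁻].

CA = 2.61 mmol/kg

CA = [HCO3⁻] + 2[CO3²⁻] = (α₁ + 2α₂)·DIC
At pH 7.98: [H⁺]/K1 = 10^-2.00 = 0.010000, K2/[H⁺] = 10^-1.36 = 0.043652
α₁ = 1/(1 + 0.010000 + 0.043652) = 1/1.0537 = 0.9491; α₂ = α₁·K2/[H⁺] = 0.04143
α₁ + 2α₂ = 1.0319
CA = 1.0319 × 2.53 = 2.61 mmol/kg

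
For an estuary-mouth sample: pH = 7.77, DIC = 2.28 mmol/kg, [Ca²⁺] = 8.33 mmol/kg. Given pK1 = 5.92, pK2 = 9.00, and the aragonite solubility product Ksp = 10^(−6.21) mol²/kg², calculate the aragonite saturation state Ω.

α₂ = 1 / (1 + [H⁺]/K2 + [H⁺]²/(K1K2)) = 1 / (1 + 10^+1.23 + 10^-0.62)
   = 1 / (1 + 16.982 + 0.23988) = 1/18.222 = 0.05488
[CO3²⁻] = α₂ × DIC = 0.05488 × 2.28 = 0.1251 mmol/kg
Ksp = 10^(−6.21) = 6.166×10^-7
Ω = [Ca²⁺][CO3²⁻]/Ksp = (8.33×10^-3)(1.251×10^-4) / 6.166×10^-7 = 1.69

Ω = 1.69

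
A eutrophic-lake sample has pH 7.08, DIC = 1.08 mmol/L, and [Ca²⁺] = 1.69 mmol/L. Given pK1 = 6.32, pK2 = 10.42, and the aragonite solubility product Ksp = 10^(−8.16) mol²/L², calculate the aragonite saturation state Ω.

Ω = 0.103

α₂ = 1 / (1 + [H⁺]/K2 + [H⁺]²/(K1K2)) = 1 / (1 + 10^+3.34 + 10^+2.58)
   = 1 / (1 + 2187.8 + 380.19) = 1/2569.0 = 0.0003893
[CO3²⁻] = α₂ × DIC = 0.0003893 × 1.08 = 0.0004204 mmol/L = 0.4204 μmol/L
Ksp = 10^(−8.16) = 6.918×10^-9
Ω = [Ca²⁺][CO3²⁻]/Ksp = (1.69×10^-3)(4.204×10^-7) / 6.918×10^-9 = 0.103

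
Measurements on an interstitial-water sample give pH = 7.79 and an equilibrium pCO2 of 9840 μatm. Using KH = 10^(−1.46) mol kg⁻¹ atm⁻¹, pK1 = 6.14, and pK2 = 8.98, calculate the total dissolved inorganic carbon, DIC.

DIC = 16.6 mmol/kg

[CO2*] = KH · pCO2 = 10^(−1.46) × 9840×10^-6 = 3.412×10^-4 mol/kg
α₀ = 1/(1 + K1/[H⁺] + K1K2/[H⁺]²) = 1/(1 + 10^+1.65 + 10^+0.46) = 0.02060
DIC = [CO2*]/α₀ = 3.412×10^-4 / 0.02060 = 16.6 mmol/kg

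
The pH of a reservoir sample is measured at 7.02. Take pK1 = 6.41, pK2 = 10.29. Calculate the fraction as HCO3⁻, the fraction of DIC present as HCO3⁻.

α₁ = 1 / (1 + [H⁺]/K1 + K2/[H⁺]) = 1 / (1 + 10^-0.61 + 10^-3.27)
   = 1 / (1 + 0.24547 + 0.00053703) = 1/1.2460 = 0.8026

α₁ = 0.803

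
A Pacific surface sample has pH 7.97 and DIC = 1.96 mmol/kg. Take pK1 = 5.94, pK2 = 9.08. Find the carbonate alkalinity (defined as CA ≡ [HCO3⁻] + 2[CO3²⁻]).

CA = 2.08 mmol/kg

CA = [HCO3⁻] + 2[CO3²⁻] = (α₁ + 2α₂)·DIC
At pH 7.97: [H⁺]/K1 = 10^-2.03 = 0.0093325, K2/[H⁺] = 10^-1.11 = 0.077625
α₁ = 1/(1 + 0.0093325 + 0.077625) = 1/1.0870 = 0.9200; α₂ = α₁·K2/[H⁺] = 0.07141
α₁ + 2α₂ = 1.0628
CA = 1.0628 × 1.96 = 2.08 mmol/kg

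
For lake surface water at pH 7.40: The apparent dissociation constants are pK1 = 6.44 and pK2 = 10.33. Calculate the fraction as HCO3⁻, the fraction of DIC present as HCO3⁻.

α₁ = 1 / (1 + [H⁺]/K1 + K2/[H⁺]) = 1 / (1 + 10^-0.96 + 10^-2.93)
   = 1 / (1 + 0.10965 + 0.0011749) = 1/1.1108 = 0.9002

α₁ = 0.900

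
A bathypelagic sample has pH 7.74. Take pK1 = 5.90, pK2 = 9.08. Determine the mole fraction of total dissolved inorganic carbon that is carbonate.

α₂ = 1 / (1 + [H⁺]/K2 + [H⁺]²/(K1K2)) = 1 / (1 + 10^+1.34 + 10^-0.50)
   = 1 / (1 + 21.878 + 0.31623) = 1/23.194 = 0.04311

α₂ = 0.0431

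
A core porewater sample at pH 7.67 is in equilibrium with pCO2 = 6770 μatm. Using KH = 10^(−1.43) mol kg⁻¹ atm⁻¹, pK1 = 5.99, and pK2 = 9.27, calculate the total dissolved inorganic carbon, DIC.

[CO2*] = KH · pCO2 = 10^(−1.43) × 6770×10^-6 = 2.515×10^-4 mol/kg
α₀ = 1/(1 + K1/[H⁺] + K1K2/[H⁺]²) = 1/(1 + 10^+1.68 + 10^+0.08) = 0.01997
DIC = [CO2*]/α₀ = 2.515×10^-4 / 0.01997 = 12.6 mmol/kg

DIC = 12.6 mmol/kg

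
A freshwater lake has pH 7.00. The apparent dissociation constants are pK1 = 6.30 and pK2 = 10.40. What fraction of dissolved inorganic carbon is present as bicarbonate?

α₁ = 1 / (1 + [H⁺]/K1 + K2/[H⁺]) = 1 / (1 + 10^-0.70 + 10^-3.40)
   = 1 / (1 + 0.19953 + 0.00039811) = 1/1.1999 = 0.8334

α₁ = 0.833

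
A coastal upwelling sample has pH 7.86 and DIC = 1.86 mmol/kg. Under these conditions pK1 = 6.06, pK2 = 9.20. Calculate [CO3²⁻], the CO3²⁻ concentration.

[CO3²⁻] = 0.0801 mmol/kg

α₂ = 1 / (1 + [H⁺]/K2 + [H⁺]²/(K1K2)) = 1 / (1 + 10^+1.34 + 10^-0.46)
   = 1 / (1 + 21.878 + 0.34674) = 1/23.224 = 0.04306
[CO3²⁻] = α₂ × DIC = 0.04306 × 1.86 = 0.0801 mmol/kg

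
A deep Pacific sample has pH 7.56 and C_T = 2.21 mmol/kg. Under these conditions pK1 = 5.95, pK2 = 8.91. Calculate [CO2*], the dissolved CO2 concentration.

α₀ = 1 / (1 + K1/[H⁺] + K1K2/[H⁺]²) = 1 / (1 + 10^+1.61 + 10^+0.26)
   = 1 / (1 + 40.738 + 1.8197) = 1/43.558 = 0.02296
[CO2*] = α₀ × DIC = 0.02296 × 2.21 = 0.0507 mmol/kg

[CO2*] = 0.0507 mmol/kg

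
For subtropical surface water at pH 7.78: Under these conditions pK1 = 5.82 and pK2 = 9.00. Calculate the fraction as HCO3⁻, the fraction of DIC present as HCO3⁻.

α₁ = 0.934

α₁ = 1 / (1 + [H⁺]/K1 + K2/[H⁺]) = 1 / (1 + 10^-1.96 + 10^-1.22)
   = 1 / (1 + 0.010965 + 0.060256) = 1/1.0712 = 0.9335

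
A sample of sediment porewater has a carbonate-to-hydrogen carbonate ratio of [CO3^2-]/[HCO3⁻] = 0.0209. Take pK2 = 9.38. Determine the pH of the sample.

From K2 = [H⁺][CO3^2-]/[HCO3⁻]:  pH = pK2 + log₁₀([CO3^2-]/[HCO3⁻])
log₁₀(0.0209) = -1.680
pH = 9.38 + (-1.680) = 7.70

pH = 7.70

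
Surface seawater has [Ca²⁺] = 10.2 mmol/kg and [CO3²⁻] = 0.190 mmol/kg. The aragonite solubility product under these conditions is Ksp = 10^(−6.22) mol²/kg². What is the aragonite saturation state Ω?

Ksp = 10^(−6.22) = 6.026×10^-7
Ω = [Ca²⁺][CO3²⁻]/Ksp = (10.2×10^-3)(0.190×10^-3) / 6.026×10^-7 = 3.22

Ω = 3.22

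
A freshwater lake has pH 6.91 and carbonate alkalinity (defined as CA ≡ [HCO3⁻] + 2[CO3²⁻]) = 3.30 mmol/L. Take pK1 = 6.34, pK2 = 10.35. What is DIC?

DIC = 4.19 mmol/L

CA = [HCO3⁻] + 2[CO3²⁻] = (α₁ + 2α₂)·DIC
At pH 6.91: [H⁺]/K1 = 10^-0.57 = 0.26915, K2/[H⁺] = 10^-3.44 = 0.00036308
α₁ = 1/(1 + 0.26915 + 0.00036308) = 1/1.2695 = 0.7877; α₂ = α₁·K2/[H⁺] = 0.0002860
α₁ + 2α₂ = 0.7883
DIC = CA / (α₁ + 2α₂) = 3.30 / 0.7883 = 4.19 mmol/L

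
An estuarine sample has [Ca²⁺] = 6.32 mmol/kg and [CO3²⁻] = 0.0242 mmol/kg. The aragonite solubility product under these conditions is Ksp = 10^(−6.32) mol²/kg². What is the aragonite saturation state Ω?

Ksp = 10^(−6.32) = 4.786×10^-7
Ω = [Ca²⁺][CO3²⁻]/Ksp = (6.32×10^-3)(0.0242×10^-3) / 4.786×10^-7 = 0.320

Ω = 0.320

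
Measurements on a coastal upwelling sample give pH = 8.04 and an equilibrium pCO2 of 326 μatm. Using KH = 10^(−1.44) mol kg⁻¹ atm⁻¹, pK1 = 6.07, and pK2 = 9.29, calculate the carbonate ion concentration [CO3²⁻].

[CO3²⁻] = 0.0621 mmol/kg

[CO2*] = KH · pCO2 = 10^(−1.44) × 326×10^-6 = 1.184×10^-5 mol/kg
α₀ = 1/(1 + K1/[H⁺] + K1K2/[H⁺]²) = 1/(1 + 10^+1.97 + 10^+0.72) = 0.01004
DIC = [CO2*]/α₀ = 1.184×10^-5 / 0.01004 = 1.179 mmol/kg
[CO3²⁻] = α₂·DIC; α₂ = 0.05271, so [CO3²⁻] = 0.05271 × 1.179 = 0.0621 mmol/kg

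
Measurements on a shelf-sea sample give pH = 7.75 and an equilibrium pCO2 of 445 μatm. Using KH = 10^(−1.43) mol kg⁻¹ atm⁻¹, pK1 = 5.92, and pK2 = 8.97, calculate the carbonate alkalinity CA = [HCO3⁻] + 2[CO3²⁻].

CA = 1.25 mmol/kg

[CO2*] = KH · pCO2 = 10^(−1.43) × 445×10^-6 = 1.653×10^-5 mol/kg
α₀ = 1/(1 + K1/[H⁺] + K1K2/[H⁺]²) = 1/(1 + 10^+1.83 + 10^+0.61) = 0.01376
DIC = [CO2*]/α₀ = 1.653×10^-5 / 0.01376 = 1.202 mmol/kg
CA = (α₁ + 2α₂)·DIC = (0.9302 + 2×0.05605) × 1.202 = 1.25 mmol/kg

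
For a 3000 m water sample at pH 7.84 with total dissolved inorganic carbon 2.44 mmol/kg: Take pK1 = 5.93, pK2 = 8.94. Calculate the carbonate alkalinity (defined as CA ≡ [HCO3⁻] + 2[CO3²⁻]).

CA = [HCO3⁻] + 2[CO3²⁻] = (α₁ + 2α₂)·DIC
At pH 7.84: [H⁺]/K1 = 10^-1.91 = 0.012303, K2/[H⁺] = 10^-1.10 = 0.079433
α₁ = 1/(1 + 0.012303 + 0.079433) = 1/1.0917 = 0.9160; α₂ = α₁·K2/[H⁺] = 0.07276
α₁ + 2α₂ = 1.0615
CA = 1.0615 × 2.44 = 2.59 mmol/kg

CA = 2.59 mmol/kg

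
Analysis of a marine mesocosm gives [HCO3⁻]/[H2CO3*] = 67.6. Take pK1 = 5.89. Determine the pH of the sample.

From K1 = [H⁺][HCO3⁻]/[H2CO3*]:  pH = pK1 + log₁₀([HCO3⁻]/[H2CO3*])
log₁₀(67.6) = +1.830
pH = 5.89 + (+1.830) = 7.72

pH = 7.72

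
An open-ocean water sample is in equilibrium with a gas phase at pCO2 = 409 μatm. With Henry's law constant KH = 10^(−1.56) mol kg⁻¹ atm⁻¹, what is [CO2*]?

KH = 10^(−1.56) = 2.754×10^-2 mol kg⁻¹ atm⁻¹
[CO2*] = KH · pCO2 = 2.754×10^-2 × 409×10^-6 atm = 1.13×10^-5 mol/kg

[CO2*] = 11.3 μmol/kg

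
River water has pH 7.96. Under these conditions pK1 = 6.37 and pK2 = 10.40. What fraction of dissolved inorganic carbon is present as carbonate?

α₂ = 0.00353

α₂ = 1 / (1 + [H⁺]/K2 + [H⁺]²/(K1K2)) = 1 / (1 + 10^+2.44 + 10^+0.85)
   = 1 / (1 + 275.42 + 7.0795) = 1/283.50 = 0.003527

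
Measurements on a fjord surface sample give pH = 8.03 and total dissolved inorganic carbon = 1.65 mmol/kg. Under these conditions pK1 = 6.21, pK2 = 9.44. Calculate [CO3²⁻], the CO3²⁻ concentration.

α₂ = 1 / (1 + [H⁺]/K2 + [H⁺]²/(K1K2)) = 1 / (1 + 10^+1.41 + 10^-0.41)
   = 1 / (1 + 25.704 + 0.38905) = 1/27.093 = 0.03691
[CO3²⁻] = α₂ × DIC = 0.03691 × 1.65 = 0.0609 mmol/kg

[CO3²⁻] = 0.0609 mmol/kg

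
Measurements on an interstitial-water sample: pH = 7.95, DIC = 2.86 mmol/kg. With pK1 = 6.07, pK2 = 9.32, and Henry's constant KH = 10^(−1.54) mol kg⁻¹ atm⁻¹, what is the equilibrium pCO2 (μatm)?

α₀ = 1 / (1 + K1/[H⁺] + K1K2/[H⁺]²) = 1 / (1 + 10^+1.88 + 10^+0.51)
   = 1 / (1 + 75.858 + 3.2359) = 1/80.094 = 0.01249
[CO2*] = α₀ × DIC = 0.01249 × 2.86 = 0.03571 mmol/kg
pCO2 = [CO2*]/KH = 3.571×10^-5 / 2.884×10^-2 = 1240 μatm

pCO2 = 1240 μatm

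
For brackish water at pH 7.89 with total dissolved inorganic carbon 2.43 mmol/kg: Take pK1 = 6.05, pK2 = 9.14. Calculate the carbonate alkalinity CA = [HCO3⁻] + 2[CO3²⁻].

CA = 2.52 mmol/kg

CA = [HCO3⁻] + 2[CO3²⁻] = (α₁ + 2α₂)·DIC
At pH 7.89: [H⁺]/K1 = 10^-1.84 = 0.014454, K2/[H⁺] = 10^-1.25 = 0.056234
α₁ = 1/(1 + 0.014454 + 0.056234) = 1/1.0707 = 0.9340; α₂ = α₁·K2/[H⁺] = 0.05252
α₁ + 2α₂ = 1.0390
CA = 1.0390 × 2.43 = 2.52 mmol/kg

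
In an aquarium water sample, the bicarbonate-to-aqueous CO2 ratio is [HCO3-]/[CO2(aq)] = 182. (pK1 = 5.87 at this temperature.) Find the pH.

From K1 = [H⁺][HCO3-]/[CO2(aq)]:  pH = pK1 + log₁₀([HCO3-]/[CO2(aq)])
log₁₀(182) = +2.260
pH = 5.87 + (+2.260) = 8.13

pH = 8.13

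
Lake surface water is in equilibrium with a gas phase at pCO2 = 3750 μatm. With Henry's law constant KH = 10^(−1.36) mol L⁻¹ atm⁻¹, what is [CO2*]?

KH = 10^(−1.36) = 4.365×10^-2 mol L⁻¹ atm⁻¹
[CO2*] = KH · pCO2 = 4.365×10^-2 × 3750×10^-6 atm = 1.64×10^-4 mol/L

[CO2*] = 164 μmol/L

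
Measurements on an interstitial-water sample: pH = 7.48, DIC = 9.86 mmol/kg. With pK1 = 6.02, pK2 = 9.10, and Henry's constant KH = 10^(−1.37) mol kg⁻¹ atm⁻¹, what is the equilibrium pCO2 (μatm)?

pCO2 = 7570 μatm

α₀ = 1 / (1 + K1/[H⁺] + K1K2/[H⁺]²) = 1 / (1 + 10^+1.46 + 10^-0.16)
   = 1 / (1 + 28.840 + 0.69183) = 1/30.532 = 0.03275
[CO2*] = α₀ × DIC = 0.03275 × 9.86 = 0.3229 mmol/kg
pCO2 = [CO2*]/KH = 3.229×10^-4 / 4.266×10^-2 = 7570 μatm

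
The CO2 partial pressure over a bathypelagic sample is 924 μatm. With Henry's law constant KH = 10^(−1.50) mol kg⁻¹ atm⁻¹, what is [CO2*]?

[CO2*] = 29.2 μmol/kg

KH = 10^(−1.50) = 3.162×10^-2 mol kg⁻¹ atm⁻¹
[CO2*] = KH · pCO2 = 3.162×10^-2 × 924×10^-6 atm = 2.92×10^-5 mol/kg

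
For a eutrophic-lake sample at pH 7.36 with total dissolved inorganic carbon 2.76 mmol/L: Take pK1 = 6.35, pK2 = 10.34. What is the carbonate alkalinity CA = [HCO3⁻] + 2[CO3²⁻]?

CA = 2.52 mmol/L

CA = [HCO3⁻] + 2[CO3²⁻] = (α₁ + 2α₂)·DIC
At pH 7.36: [H⁺]/K1 = 10^-1.01 = 0.097724, K2/[H⁺] = 10^-2.98 = 0.0010471
α₁ = 1/(1 + 0.097724 + 0.0010471) = 1/1.0988 = 0.9101; α₂ = α₁·K2/[H⁺] = 0.0009530
α₁ + 2α₂ = 0.9120
CA = 0.9120 × 2.76 = 2.52 mmol/L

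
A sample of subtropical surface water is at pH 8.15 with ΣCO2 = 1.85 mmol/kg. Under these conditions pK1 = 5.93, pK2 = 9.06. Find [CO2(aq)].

[CO2*] = 9.87 μmol/kg

α₀ = 1 / (1 + K1/[H⁺] + K1K2/[H⁺]²) = 1 / (1 + 10^+2.22 + 10^+1.31)
   = 1 / (1 + 165.96 + 20.417) = 1/187.38 = 0.005337
[CO2*] = α₀ × DIC = 0.005337 × 1.85 = 0.00987 mmol/kg = 9.87 μmol/kg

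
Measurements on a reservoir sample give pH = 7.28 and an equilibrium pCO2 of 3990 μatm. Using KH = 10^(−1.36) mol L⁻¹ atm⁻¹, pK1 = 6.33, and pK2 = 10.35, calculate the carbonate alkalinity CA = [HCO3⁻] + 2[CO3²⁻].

[CO2*] = KH · pCO2 = 10^(−1.36) × 3990×10^-6 = 1.742×10^-4 mol/L
α₀ = 1/(1 + K1/[H⁺] + K1K2/[H⁺]²) = 1/(1 + 10^+0.95 + 10^-2.12) = 0.1008
DIC = [CO2*]/α₀ = 1.742×10^-4 / 0.1008 = 1.728 mmol/L
CA = (α₁ + 2α₂)·DIC = (0.8984 + 2×0.0007647) × 1.728 = 1.55 mmol/L

CA = 1.55 mmol/L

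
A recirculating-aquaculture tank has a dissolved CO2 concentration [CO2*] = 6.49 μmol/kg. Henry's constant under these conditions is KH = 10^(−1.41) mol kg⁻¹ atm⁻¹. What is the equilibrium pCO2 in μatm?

pCO2 = 167 μatm

KH = 10^(−1.41) = 3.890×10^-2 mol kg⁻¹ atm⁻¹
pCO2 = [CO2*]/KH = 6.49×10^-6 / 3.890×10^-2 = 1.67×10^-4 atm = 167 μatm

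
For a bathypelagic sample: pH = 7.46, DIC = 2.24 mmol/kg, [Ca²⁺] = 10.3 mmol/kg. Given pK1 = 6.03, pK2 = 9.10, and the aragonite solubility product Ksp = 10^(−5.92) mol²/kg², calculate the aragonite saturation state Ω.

α₂ = 1 / (1 + [H⁺]/K2 + [H⁺]²/(K1K2)) = 1 / (1 + 10^+1.64 + 10^+0.21)
   = 1 / (1 + 43.652 + 1.6218) = 1/46.273 = 0.02161
[CO3²⁻] = α₂ × DIC = 0.02161 × 2.24 = 0.04841 mmol/kg
Ksp = 10^(−5.92) = 1.202×10^-6
Ω = [Ca²⁺][CO3²⁻]/Ksp = (10.3×10^-3)(4.841×10^-5) / 1.202×10^-6 = 0.415

Ω = 0.415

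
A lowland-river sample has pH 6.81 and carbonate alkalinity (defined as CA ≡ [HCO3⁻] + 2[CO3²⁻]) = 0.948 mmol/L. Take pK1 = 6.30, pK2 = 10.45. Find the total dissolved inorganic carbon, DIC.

CA = [HCO3⁻] + 2[CO3²⁻] = (α₁ + 2α₂)·DIC
At pH 6.81: [H⁺]/K1 = 10^-0.51 = 0.30903, K2/[H⁺] = 10^-3.64 = 0.00022909
α₁ = 1/(1 + 0.30903 + 0.00022909) = 1/1.3093 = 0.7638; α₂ = α₁·K2/[H⁺] = 0.0001750
α₁ + 2α₂ = 0.7641
DIC = CA / (α₁ + 2α₂) = 0.948 / 0.7641 = 1.24 mmol/L

DIC = 1.24 mmol/L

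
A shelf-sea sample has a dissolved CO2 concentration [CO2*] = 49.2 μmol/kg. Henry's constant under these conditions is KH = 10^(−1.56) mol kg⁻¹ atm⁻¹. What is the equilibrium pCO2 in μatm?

KH = 10^(−1.56) = 2.754×10^-2 mol kg⁻¹ atm⁻¹
pCO2 = [CO2*]/KH = 49.2×10^-6 / 2.754×10^-2 = 1.79×10^-3 atm = 1790 μatm

pCO2 = 1790 μatm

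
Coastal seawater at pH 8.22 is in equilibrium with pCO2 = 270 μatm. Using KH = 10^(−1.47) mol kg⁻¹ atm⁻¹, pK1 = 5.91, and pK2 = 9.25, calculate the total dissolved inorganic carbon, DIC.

[CO2*] = KH · pCO2 = 10^(−1.47) × 270×10^-6 = 9.149×10^-6 mol/kg
α₀ = 1/(1 + K1/[H⁺] + K1K2/[H⁺]²) = 1/(1 + 10^+2.31 + 10^+1.28) = 0.004460
DIC = [CO2*]/α₀ = 9.149×10^-6 / 0.004460 = 2.05 mmol/kg

DIC = 2.05 mmol/kg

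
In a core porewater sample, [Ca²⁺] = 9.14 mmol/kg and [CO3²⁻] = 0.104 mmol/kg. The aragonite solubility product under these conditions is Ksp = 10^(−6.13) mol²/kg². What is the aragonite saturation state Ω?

Ω = 1.28

Ksp = 10^(−6.13) = 7.413×10^-7
Ω = [Ca²⁺][CO3²⁻]/Ksp = (9.14×10^-3)(0.104×10^-3) / 7.413×10^-7 = 1.28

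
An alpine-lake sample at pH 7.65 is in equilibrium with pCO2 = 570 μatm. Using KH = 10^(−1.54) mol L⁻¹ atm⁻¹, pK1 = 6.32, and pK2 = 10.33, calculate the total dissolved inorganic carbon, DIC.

[CO2*] = KH · pCO2 = 10^(−1.54) × 570×10^-6 = 1.644×10^-5 mol/L
α₀ = 1/(1 + K1/[H⁺] + K1K2/[H⁺]²) = 1/(1 + 10^+1.33 + 10^-1.35) = 0.04459
DIC = [CO2*]/α₀ = 1.644×10^-5 / 0.04459 = 0.369 mmol/L

DIC = 0.369 mmol/L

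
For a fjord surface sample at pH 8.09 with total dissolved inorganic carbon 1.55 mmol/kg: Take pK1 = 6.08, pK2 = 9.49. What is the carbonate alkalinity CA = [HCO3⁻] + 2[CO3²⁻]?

CA = 1.59 mmol/kg

CA = [HCO3⁻] + 2[CO3²⁻] = (α₁ + 2α₂)·DIC
At pH 8.09: [H⁺]/K1 = 10^-2.01 = 0.0097724, K2/[H⁺] = 10^-1.40 = 0.039811
α₁ = 1/(1 + 0.0097724 + 0.039811) = 1/1.0496 = 0.9528; α₂ = α₁·K2/[H⁺] = 0.03793
α₁ + 2α₂ = 1.0286
CA = 1.0286 × 1.55 = 1.59 mmol/kg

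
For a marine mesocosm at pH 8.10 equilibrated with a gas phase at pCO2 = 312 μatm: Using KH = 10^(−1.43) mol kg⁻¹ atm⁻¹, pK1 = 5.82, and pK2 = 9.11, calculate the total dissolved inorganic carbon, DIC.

DIC = 2.44 mmol/kg

[CO2*] = KH · pCO2 = 10^(−1.43) × 312×10^-6 = 1.159×10^-5 mol/kg
α₀ = 1/(1 + K1/[H⁺] + K1K2/[H⁺]²) = 1/(1 + 10^+2.28 + 10^+1.27) = 0.004758
DIC = [CO2*]/α₀ = 1.159×10^-5 / 0.004758 = 2.44 mmol/kg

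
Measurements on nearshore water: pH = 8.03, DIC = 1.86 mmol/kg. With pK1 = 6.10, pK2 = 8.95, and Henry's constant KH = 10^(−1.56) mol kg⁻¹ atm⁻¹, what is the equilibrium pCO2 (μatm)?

pCO2 = 701 μatm

α₀ = 1 / (1 + K1/[H⁺] + K1K2/[H⁺]²) = 1 / (1 + 10^+1.93 + 10^+1.01)
   = 1 / (1 + 85.114 + 10.233) = 1/96.347 = 0.01038
[CO2*] = α₀ × DIC = 0.01038 × 1.86 = 0.01931 mmol/kg = 19.31 μmol/kg
pCO2 = [CO2*]/KH = 1.931×10^-5 / 2.754×10^-2 = 701 μatm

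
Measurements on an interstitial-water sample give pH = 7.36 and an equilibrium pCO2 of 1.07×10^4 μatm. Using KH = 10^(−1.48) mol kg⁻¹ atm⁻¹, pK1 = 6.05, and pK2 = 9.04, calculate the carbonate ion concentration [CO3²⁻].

[CO3²⁻] = 0.151 mmol/kg

[CO2*] = KH · pCO2 = 10^(−1.48) × 1.07×10^4×10^-6 = 3.543×10^-4 mol/kg
α₀ = 1/(1 + K1/[H⁺] + K1K2/[H⁺]²) = 1/(1 + 10^+1.31 + 10^-0.37) = 0.04578
DIC = [CO2*]/α₀ = 3.543×10^-4 / 0.04578 = 7.740 mmol/kg
[CO3²⁻] = α₂·DIC; α₂ = 0.01953, so [CO3²⁻] = 0.01953 × 7.740 = 0.151 mmol/kg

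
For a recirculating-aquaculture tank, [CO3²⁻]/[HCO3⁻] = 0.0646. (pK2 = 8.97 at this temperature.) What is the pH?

pH = 7.78

From K2 = [H⁺][CO3²⁻]/[HCO3⁻]:  pH = pK2 + log₁₀([CO3²⁻]/[HCO3⁻])
log₁₀(0.0646) = -1.190
pH = 8.97 + (-1.190) = 7.78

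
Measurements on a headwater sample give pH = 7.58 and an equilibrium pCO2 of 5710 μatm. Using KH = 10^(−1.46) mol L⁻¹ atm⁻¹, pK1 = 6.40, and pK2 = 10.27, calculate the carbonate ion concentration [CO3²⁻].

[CO2*] = KH · pCO2 = 10^(−1.46) × 5710×10^-6 = 1.980×10^-4 mol/L
α₀ = 1/(1 + K1/[H⁺] + K1K2/[H⁺]²) = 1/(1 + 10^+1.18 + 10^-1.51) = 0.06186
DIC = [CO2*]/α₀ = 1.980×10^-4 / 0.06186 = 3.201 mmol/L
[CO3²⁻] = α₂·DIC; α₂ = 0.001912, so [CO3²⁻] = 0.001912 × 3.201 = 0.00612 mmol/L = 6.12 μmol/L

[CO3²⁻] = 6.12 μmol/L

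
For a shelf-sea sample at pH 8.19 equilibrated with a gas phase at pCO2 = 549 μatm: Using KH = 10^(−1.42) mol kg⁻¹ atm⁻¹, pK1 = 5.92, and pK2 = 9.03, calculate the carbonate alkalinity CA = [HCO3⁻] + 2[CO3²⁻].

CA = 5.01 mmol/kg

[CO2*] = KH · pCO2 = 10^(−1.42) × 549×10^-6 = 2.087×10^-5 mol/kg
α₀ = 1/(1 + K1/[H⁺] + K1K2/[H⁺]²) = 1/(1 + 10^+2.27 + 10^+1.43) = 0.004670
DIC = [CO2*]/α₀ = 2.087×10^-5 / 0.004670 = 4.469 mmol/kg
CA = (α₁ + 2α₂)·DIC = (0.8696 + 2×0.1257) × 4.469 = 5.01 mmol/kg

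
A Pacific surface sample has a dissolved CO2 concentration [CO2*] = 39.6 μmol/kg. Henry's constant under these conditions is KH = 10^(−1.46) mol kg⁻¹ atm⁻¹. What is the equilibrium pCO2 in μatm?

KH = 10^(−1.46) = 3.467×10^-2 mol kg⁻¹ atm⁻¹
pCO2 = [CO2*]/KH = 39.6×10^-6 / 3.467×10^-2 = 1.14×10^-3 atm = 1140 μatm

pCO2 = 1140 μatm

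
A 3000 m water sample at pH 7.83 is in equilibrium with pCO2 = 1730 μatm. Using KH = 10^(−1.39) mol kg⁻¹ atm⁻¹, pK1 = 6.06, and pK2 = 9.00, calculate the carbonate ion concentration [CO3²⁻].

[CO2*] = KH · pCO2 = 10^(−1.39) × 1730×10^-6 = 7.048×10^-5 mol/kg
α₀ = 1/(1 + K1/[H⁺] + K1K2/[H⁺]²) = 1/(1 + 10^+1.77 + 10^+0.60) = 0.01566
DIC = [CO2*]/α₀ = 7.048×10^-5 / 0.01566 = 4.501 mmol/kg
[CO3²⁻] = α₂·DIC; α₂ = 0.06234, so [CO3²⁻] = 0.06234 × 4.501 = 0.281 mmol/kg

[CO3²⁻] = 0.281 mmol/kg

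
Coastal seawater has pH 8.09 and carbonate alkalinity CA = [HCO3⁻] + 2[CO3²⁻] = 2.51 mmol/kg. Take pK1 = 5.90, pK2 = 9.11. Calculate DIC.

CA = [HCO3⁻] + 2[CO3²⁻] = (α₁ + 2α₂)·DIC
At pH 8.09: [H⁺]/K1 = 10^-2.19 = 0.0064565, K2/[H⁺] = 10^-1.02 = 0.095499
α₁ = 1/(1 + 0.0064565 + 0.095499) = 1/1.1020 = 0.9075; α₂ = α₁·K2/[H⁺] = 0.08666
α₁ + 2α₂ = 1.0808
DIC = CA / (α₁ + 2α₂) = 2.51 / 1.0808 = 2.32 mmol/kg

DIC = 2.32 mmol/kg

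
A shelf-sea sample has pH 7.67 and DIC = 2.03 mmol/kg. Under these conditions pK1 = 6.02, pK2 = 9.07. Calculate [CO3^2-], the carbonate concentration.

α₂ = 1 / (1 + [H⁺]/K2 + [H⁺]²/(K1K2)) = 1 / (1 + 10^+1.40 + 10^-0.25)
   = 1 / (1 + 25.119 + 0.56234) = 1/26.681 = 0.03748
[CO3²⁻] = α₂ × DIC = 0.03748 × 2.03 = 0.0761 mmol/kg

[CO3²⁻] = 0.0761 mmol/kg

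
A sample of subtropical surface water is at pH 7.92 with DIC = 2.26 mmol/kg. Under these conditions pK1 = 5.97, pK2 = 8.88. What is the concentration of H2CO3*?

α₀ = 1 / (1 + K1/[H⁺] + K1K2/[H⁺]²) = 1 / (1 + 10^+1.95 + 10^+0.99)
   = 1 / (1 + 89.125 + 9.7724) = 1/99.897 = 0.01001
[CO2*] = α₀ × DIC = 0.01001 × 2.26 = 0.0226 mmol/kg

[CO2*] = 0.0226 mmol/kg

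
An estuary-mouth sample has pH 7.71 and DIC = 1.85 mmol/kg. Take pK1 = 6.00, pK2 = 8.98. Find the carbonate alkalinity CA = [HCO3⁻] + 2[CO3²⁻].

CA = 1.91 mmol/kg

CA = [HCO3⁻] + 2[CO3²⁻] = (α₁ + 2α₂)·DIC
At pH 7.71: [H⁺]/K1 = 10^-1.71 = 0.019498, K2/[H⁺] = 10^-1.27 = 0.053703
α₁ = 1/(1 + 0.019498 + 0.053703) = 1/1.0732 = 0.9318; α₂ = α₁·K2/[H⁺] = 0.05004
α₁ + 2α₂ = 1.0319
CA = 1.0319 × 1.85 = 1.91 mmol/kg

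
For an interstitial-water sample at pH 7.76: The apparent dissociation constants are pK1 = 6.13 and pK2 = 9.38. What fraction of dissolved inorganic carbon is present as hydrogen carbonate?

α₁ = 0.955

α₁ = 1 / (1 + [H⁺]/K1 + K2/[H⁺]) = 1 / (1 + 10^-1.63 + 10^-1.62)
   = 1 / (1 + 0.023442 + 0.023988) = 1/1.0474 = 0.9547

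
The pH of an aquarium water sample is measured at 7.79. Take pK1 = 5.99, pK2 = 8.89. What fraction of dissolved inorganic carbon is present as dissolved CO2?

α₀ = 1 / (1 + K1/[H⁺] + K1K2/[H⁺]²) = 1 / (1 + 10^+1.80 + 10^+0.70)
   = 1 / (1 + 63.096 + 5.0119) = 1/69.108 = 0.01447

α₀ = 0.0145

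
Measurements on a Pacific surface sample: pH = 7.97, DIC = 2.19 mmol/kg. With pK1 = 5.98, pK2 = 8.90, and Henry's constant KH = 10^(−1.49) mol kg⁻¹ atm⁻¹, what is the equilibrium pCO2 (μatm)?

α₀ = 1 / (1 + K1/[H⁺] + K1K2/[H⁺]²) = 1 / (1 + 10^+1.99 + 10^+1.06)
   = 1 / (1 + 97.724 + 11.482) = 1/110.21 = 0.009074
[CO2*] = α₀ × DIC = 0.009074 × 2.19 = 0.01987 mmol/kg = 19.87 μmol/kg
pCO2 = [CO2*]/KH = 1.987×10^-5 / 3.236×10^-2 = 614 μatm

pCO2 = 614 μatm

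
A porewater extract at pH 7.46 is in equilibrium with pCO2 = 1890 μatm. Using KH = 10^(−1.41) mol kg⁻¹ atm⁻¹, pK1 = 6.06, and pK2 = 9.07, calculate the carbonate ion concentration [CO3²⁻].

[CO2*] = KH · pCO2 = 10^(−1.41) × 1890×10^-6 = 7.353×10^-5 mol/kg
α₀ = 1/(1 + K1/[H⁺] + K1K2/[H⁺]²) = 1/(1 + 10^+1.40 + 10^-0.21) = 0.03740
DIC = [CO2*]/α₀ = 7.353×10^-5 / 0.03740 = 1.966 mmol/kg
[CO3²⁻] = α₂·DIC; α₂ = 0.02306, so [CO3²⁻] = 0.02306 × 1.966 = 0.0453 mmol/kg

[CO3²⁻] = 0.0453 mmol/kg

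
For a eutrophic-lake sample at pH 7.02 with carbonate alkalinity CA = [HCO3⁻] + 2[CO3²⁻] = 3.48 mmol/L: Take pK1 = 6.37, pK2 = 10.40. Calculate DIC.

DIC = 4.26 mmol/L

CA = [HCO3⁻] + 2[CO3²⁻] = (α₁ + 2α₂)·DIC
At pH 7.02: [H⁺]/K1 = 10^-0.65 = 0.22387, K2/[H⁺] = 10^-3.38 = 0.00041687
α₁ = 1/(1 + 0.22387 + 0.00041687) = 1/1.2243 = 0.8168; α₂ = α₁·K2/[H⁺] = 0.0003405
α₁ + 2α₂ = 0.8175
DIC = CA / (α₁ + 2α₂) = 3.48 / 0.8175 = 4.26 mmol/L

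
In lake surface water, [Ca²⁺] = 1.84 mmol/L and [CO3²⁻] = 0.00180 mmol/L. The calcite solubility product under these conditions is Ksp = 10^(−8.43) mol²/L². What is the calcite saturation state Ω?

Ksp = 10^(−8.43) = 3.715×10^-9
Ω = [Ca²⁺][CO3²⁻]/Ksp = (1.84×10^-3)(0.00180×10^-3) / 3.715×10^-9 = 0.891

Ω = 0.891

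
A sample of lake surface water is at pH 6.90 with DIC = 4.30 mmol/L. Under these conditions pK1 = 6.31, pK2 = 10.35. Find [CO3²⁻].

[CO3²⁻] = 1.21 μmol/L

α₂ = 1 / (1 + [H⁺]/K2 + [H⁺]²/(K1K2)) = 1 / (1 + 10^+3.45 + 10^+2.86)
   = 1 / (1 + 2818.4 + 724.44) = 1/3543.8 = 0.0002822
[CO3²⁻] = α₂ × DIC = 0.0002822 × 4.30 = 0.00121 mmol/L = 1.21 μmol/L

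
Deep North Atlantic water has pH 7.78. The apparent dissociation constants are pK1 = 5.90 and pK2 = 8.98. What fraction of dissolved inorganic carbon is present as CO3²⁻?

α₂ = 0.0586

α₂ = 1 / (1 + [H⁺]/K2 + [H⁺]²/(K1K2)) = 1 / (1 + 10^+1.20 + 10^-0.68)
   = 1 / (1 + 15.849 + 0.20893) = 1/17.058 = 0.05862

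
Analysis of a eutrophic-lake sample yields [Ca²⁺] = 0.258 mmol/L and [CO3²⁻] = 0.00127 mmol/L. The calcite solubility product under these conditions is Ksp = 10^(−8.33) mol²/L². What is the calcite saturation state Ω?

Ω = 0.0701

Ksp = 10^(−8.33) = 4.677×10^-9
Ω = [Ca²⁺][CO3²⁻]/Ksp = (0.258×10^-3)(0.00127×10^-3) / 4.677×10^-9 = 0.0701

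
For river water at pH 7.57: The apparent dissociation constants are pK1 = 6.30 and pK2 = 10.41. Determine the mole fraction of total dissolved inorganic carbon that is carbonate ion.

α₂ = 0.00137

α₂ = 1 / (1 + [H⁺]/K2 + [H⁺]²/(K1K2)) = 1 / (1 + 10^+2.84 + 10^+1.57)
   = 1 / (1 + 691.83 + 37.154) = 1/729.98 = 0.001370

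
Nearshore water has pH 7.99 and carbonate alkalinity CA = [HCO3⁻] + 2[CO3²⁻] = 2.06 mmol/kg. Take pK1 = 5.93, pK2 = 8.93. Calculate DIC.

CA = [HCO3⁻] + 2[CO3²⁻] = (α₁ + 2α₂)·DIC
At pH 7.99: [H⁺]/K1 = 10^-2.06 = 0.0087096, K2/[H⁺] = 10^-0.94 = 0.11482
α₁ = 1/(1 + 0.0087096 + 0.11482) = 1/1.1235 = 0.8901; α₂ = α₁·K2/[H⁺] = 0.1022
α₁ + 2α₂ = 1.0944
DIC = CA / (α₁ + 2α₂) = 2.06 / 1.0944 = 1.88 mmol/kg

DIC = 1.88 mmol/kg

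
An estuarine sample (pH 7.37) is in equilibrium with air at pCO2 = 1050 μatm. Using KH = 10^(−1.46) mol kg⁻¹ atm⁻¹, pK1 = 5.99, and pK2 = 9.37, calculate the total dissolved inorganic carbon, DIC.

[CO2*] = KH · pCO2 = 10^(−1.46) × 1050×10^-6 = 3.641×10^-5 mol/kg
α₀ = 1/(1 + K1/[H⁺] + K1K2/[H⁺]²) = 1/(1 + 10^+1.38 + 10^-0.62) = 0.03964
DIC = [CO2*]/α₀ = 3.641×10^-5 / 0.03964 = 0.918 mmol/kg

DIC = 0.918 mmol/kg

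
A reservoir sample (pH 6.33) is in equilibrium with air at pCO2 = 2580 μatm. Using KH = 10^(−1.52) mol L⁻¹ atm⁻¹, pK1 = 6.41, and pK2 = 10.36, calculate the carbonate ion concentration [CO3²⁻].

[CO2*] = KH · pCO2 = 10^(−1.52) × 2580×10^-6 = 7.791×10^-5 mol/L
α₀ = 1/(1 + K1/[H⁺] + K1K2/[H⁺]²) = 1/(1 + 10^-0.08 + 10^-4.11) = 0.5459
DIC = [CO2*]/α₀ = 7.791×10^-5 / 0.5459 = 0.1427 mmol/L
[CO3²⁻] = α₂·DIC; α₂ = 4.238×10^-5, so [CO3²⁻] = 4.238×10^-5 × 0.1427 = 6.05×10^-6 mmol/L = 0.00605 μmol/L

[CO3²⁻] = 0.00605 μmol/L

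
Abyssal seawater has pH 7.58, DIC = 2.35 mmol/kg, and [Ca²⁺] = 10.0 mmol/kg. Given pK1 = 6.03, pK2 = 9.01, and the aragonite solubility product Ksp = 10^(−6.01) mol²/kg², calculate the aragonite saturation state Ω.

Ω = 0.839

α₂ = 1 / (1 + [H⁺]/K2 + [H⁺]²/(K1K2)) = 1 / (1 + 10^+1.43 + 10^-0.12)
   = 1 / (1 + 26.915 + 0.75858) = 1/28.674 = 0.03487
[CO3²⁻] = α₂ × DIC = 0.03487 × 2.35 = 0.08196 mmol/kg
Ksp = 10^(−6.01) = 9.772×10^-7
Ω = [Ca²⁺][CO3²⁻]/Ksp = (10.0×10^-3)(8.196×10^-5) / 9.772×10^-7 = 0.839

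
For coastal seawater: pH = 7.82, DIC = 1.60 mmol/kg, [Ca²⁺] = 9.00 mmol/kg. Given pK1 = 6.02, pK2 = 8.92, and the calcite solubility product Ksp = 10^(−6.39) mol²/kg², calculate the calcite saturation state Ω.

Ω = 2.56

α₂ = 1 / (1 + [H⁺]/K2 + [H⁺]²/(K1K2)) = 1 / (1 + 10^+1.10 + 10^-0.70)
   = 1 / (1 + 12.589 + 0.19953) = 1/13.789 = 0.07252
[CO3²⁻] = α₂ × DIC = 0.07252 × 1.60 = 0.1160 mmol/kg
Ksp = 10^(−6.39) = 4.074×10^-7
Ω = [Ca²⁺][CO3²⁻]/Ksp = (9.00×10^-3)(1.160×10^-4) / 4.074×10^-7 = 2.56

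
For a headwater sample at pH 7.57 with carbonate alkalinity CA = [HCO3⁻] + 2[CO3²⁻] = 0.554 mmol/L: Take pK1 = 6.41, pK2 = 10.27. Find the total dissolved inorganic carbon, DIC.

DIC = 0.591 mmol/L

CA = [HCO3⁻] + 2[CO3²⁻] = (α₁ + 2α₂)·DIC
At pH 7.57: [H⁺]/K1 = 10^-1.16 = 0.069183, K2/[H⁺] = 10^-2.70 = 0.0019953
α₁ = 1/(1 + 0.069183 + 0.0019953) = 1/1.0712 = 0.9336; α₂ = α₁·K2/[H⁺] = 0.001863
α₁ + 2α₂ = 0.9373
DIC = CA / (α₁ + 2α₂) = 0.554 / 0.9373 = 0.591 mmol/L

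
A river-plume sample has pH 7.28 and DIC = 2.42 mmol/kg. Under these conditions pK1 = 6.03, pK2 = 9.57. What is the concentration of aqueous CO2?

α₀ = 1 / (1 + K1/[H⁺] + K1K2/[H⁺]²) = 1 / (1 + 10^+1.25 + 10^-1.04)
   = 1 / (1 + 17.783 + 0.091201) = 1/18.874 = 0.05298
[CO2*] = α₀ × DIC = 0.05298 × 2.42 = 0.128 mmol/kg

[CO2*] = 0.128 mmol/kg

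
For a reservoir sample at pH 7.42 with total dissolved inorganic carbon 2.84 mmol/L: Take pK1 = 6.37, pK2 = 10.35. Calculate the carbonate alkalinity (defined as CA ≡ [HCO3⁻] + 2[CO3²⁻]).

CA = [HCO3⁻] + 2[CO3²⁻] = (α₁ + 2α₂)·DIC
At pH 7.42: [H⁺]/K1 = 10^-1.05 = 0.089125, K2/[H⁺] = 10^-2.93 = 0.0011749
α₁ = 1/(1 + 0.089125 + 0.0011749) = 1/1.0903 = 0.9172; α₂ = α₁·K2/[H⁺] = 0.001078
α₁ + 2α₂ = 0.9193
CA = 0.9193 × 2.84 = 2.61 mmol/L

CA = 2.61 mmol/L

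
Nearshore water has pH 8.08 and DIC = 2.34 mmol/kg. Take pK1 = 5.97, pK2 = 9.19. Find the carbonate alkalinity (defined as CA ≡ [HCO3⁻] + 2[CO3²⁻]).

CA = 2.49 mmol/kg

CA = [HCO3⁻] + 2[CO3²⁻] = (α₁ + 2α₂)·DIC
At pH 8.08: [H⁺]/K1 = 10^-2.11 = 0.0077625, K2/[H⁺] = 10^-1.11 = 0.077625
α₁ = 1/(1 + 0.0077625 + 0.077625) = 1/1.0854 = 0.9213; α₂ = α₁·K2/[H⁺] = 0.07152
α₁ + 2α₂ = 1.0644
CA = 1.0644 × 2.34 = 2.49 mmol/kg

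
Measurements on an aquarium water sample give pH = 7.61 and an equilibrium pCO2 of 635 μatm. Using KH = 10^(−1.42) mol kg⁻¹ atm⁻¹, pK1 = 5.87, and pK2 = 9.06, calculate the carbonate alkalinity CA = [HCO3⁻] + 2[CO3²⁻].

CA = 1.42 mmol/kg

[CO2*] = KH · pCO2 = 10^(−1.42) × 635×10^-6 = 2.414×10^-5 mol/kg
α₀ = 1/(1 + K1/[H⁺] + K1K2/[H⁺]²) = 1/(1 + 10^+1.74 + 10^+0.29) = 0.01727
DIC = [CO2*]/α₀ = 2.414×10^-5 / 0.01727 = 1.398 mmol/kg
CA = (α₁ + 2α₂)·DIC = (0.9491 + 2×0.03367) × 1.398 = 1.42 mmol/kg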